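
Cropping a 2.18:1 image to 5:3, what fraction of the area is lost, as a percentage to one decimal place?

23.5%

Going from 2.18:1 to 5:3 means cutting width while keeping height.
(1.667)/(2.180) ≈ 0.765 of the area survives, leaving 23.55% discarded.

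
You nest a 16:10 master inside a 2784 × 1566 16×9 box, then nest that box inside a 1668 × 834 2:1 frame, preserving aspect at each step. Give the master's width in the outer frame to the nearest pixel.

1334 px

Inside the 2784×1566 canvas the master is height-limited at 2505.60 × 1566.00.
The 16×9 canvas is height-limited in 1668×834, giving 1482.67 × 834.00; scale factor 0.5326.
So the master's width is 2505.60 × 0.5326 ≈ 1334.40.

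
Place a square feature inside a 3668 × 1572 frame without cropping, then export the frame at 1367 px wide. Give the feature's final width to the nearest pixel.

Fitted into 3668×1572, the feature spans the height; its width is 1572 × 1/1 ≈ 1572.00 px.
The frame scales by 1367/3668 = 0.3727; 1572.00 × 0.3727 ≈ 585.86 px.

586 px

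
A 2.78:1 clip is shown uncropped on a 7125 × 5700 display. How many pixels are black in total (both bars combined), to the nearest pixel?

22351484 pixels

2.78:1 is wider than 5:4, so it spans the full width.
That makes the image 2562.9496 px tall (7125 / 2.780).
Black = 5700 − 2562.9496 = 3137.0504 px.
Bar area = 3137.0504 × 7125 ≈ 22351484 px.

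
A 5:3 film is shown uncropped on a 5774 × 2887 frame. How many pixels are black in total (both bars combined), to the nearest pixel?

2778256 pixels

5:3 (1.667) < 2:1 (2.000), so the film fills the height.
Content width = 2887 × 5/3 ≈ 4811.6667 px.
5774 − 4811.6667 = 962.3333 px of bars.
Bar area = 962.3333 × 2887 ≈ 2778256 px.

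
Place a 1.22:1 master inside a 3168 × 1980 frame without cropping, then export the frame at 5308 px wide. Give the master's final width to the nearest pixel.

Fitted into 3168×1980, the master spans the height; its width is 1980 × 1.220 ≈ 2415.60 px.
The frame scales by 5308/3168 = 1.6755; 2415.60 × 1.6755 ≈ 4047.35 px.

4047 px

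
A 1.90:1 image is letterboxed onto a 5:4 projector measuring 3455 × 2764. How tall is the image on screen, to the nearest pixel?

1818 px

Since 1.900 > 1.250, the image is width-limited.
That makes the image 1818.42 px tall (3455 / 1.900).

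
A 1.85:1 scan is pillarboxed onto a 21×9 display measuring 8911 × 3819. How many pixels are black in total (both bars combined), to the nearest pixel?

1.85:1 (1.850) < 21×9 (2.333), so the scan fills the height.
The scan is 3819 × 1.850 ≈ 7065.1500 px wide.
Black = 8911 − 7065.1500 = 1845.8500 px.
Bar area = 1845.8500 × 3819 ≈ 7049301 px.

7049301 pixels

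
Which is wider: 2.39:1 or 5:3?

2.39 and 5:3 = 1.667; 2.39 > 1.667.

2.39:1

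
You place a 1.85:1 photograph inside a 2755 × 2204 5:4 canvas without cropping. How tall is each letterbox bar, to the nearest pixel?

Since 1.850 > 1.250, the photograph is width-limited.
Content height = 2755 / 1.850 ≈ 1489.19 px.
Black = 2204 − 1489.19 = 714.81 px, or 357.41 per bar.

357 px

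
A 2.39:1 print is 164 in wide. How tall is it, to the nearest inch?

69 in

At 2.39:1, 164 / 2.390 ≈ 68.62.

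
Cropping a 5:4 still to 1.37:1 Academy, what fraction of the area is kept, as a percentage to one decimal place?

1.37:1 Academy is wider than 5:4, so the crop keeps the full width and trims the height.
Area ratio = (1.250)/(1.370) = 91.24% retained.

91.2%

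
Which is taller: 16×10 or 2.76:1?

16×10 = 1.6 and 2.76; 2.76 > 1.6. The smaller width-to-height ratio is the taller frame.

16×10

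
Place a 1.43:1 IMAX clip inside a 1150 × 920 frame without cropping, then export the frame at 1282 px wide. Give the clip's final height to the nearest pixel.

Fitted into 1150×920, the clip spans the width; its height is 1150 / 1.430 ≈ 804.20 px.
Resizing to 1282 px wide multiplies everything by 1.1148: 804.20 → 896.50 px.

897 px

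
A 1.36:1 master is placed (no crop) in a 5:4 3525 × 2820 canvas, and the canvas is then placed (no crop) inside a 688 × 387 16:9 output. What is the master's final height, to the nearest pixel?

First fit — 1.36:1 into 3525×2820 spans the width: 3525.00 × 2591.91.
The 5:4 canvas is height-limited in 688×387, giving 483.75 × 387.00; scale factor 0.1372.
The master scales with it: height 2591.91 × 0.1372 ≈ 355.70.

356 px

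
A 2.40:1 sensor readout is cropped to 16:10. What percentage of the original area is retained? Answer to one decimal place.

66.7%

The height stays; only width is cut (since 16:10 is narrower than 2.40:1).
(1.600)/(2.400) ≈ 0.667 of the area survives.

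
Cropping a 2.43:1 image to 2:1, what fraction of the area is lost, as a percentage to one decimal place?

2:1 is narrower than 2.43:1, so the crop keeps the full height and trims the width.
Fraction kept = (2.000)/(2.430) ≈ 82.30%, so 17.70% is lost.

17.7%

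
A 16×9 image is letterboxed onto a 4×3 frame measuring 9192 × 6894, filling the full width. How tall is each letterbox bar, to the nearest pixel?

That makes the image 5170.50 px tall (9192 × 9/16).
Black = 6894 − 5170.50 = 1723.50 px, or 861.75 per bar.

862 px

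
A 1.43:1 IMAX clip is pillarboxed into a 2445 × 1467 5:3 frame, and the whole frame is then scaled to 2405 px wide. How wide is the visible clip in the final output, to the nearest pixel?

At 2445×1467 the clip is height-limited, so width = 1467 × 1.430 ≈ 2097.81 px.
The frame scales by 2405/2445 = 0.9836; 2097.81 × 0.9836 ≈ 2063.49 px.

2063 px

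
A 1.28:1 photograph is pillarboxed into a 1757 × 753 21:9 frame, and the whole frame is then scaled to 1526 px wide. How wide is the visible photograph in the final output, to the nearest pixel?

At 1757×753 the photograph is height-limited, so width = 753 × 1.280 ≈ 963.84 px.
Resizing to 1526 px wide multiplies everything by 0.8685: 963.84 → 837.12 px.

837 px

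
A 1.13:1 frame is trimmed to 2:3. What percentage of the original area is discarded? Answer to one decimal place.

41.0%

Going from 1.13:1 to 2:3 means cutting width while keeping height.
Area ratio = (0.667)/(1.130) = 59.00%; the remaining 41.00% is cropped out.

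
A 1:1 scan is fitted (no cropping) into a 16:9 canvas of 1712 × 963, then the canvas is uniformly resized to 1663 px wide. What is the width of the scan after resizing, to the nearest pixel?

935 px

At 1712×963 the scan is height-limited, so width = 963 × 1/1 ≈ 963.00 px.
Resizing to 1663 px wide multiplies everything by 0.9714: 963.00 → 935.44 px.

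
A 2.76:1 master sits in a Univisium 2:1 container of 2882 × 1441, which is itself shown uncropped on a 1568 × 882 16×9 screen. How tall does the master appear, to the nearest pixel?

2.76:1 in 2882×1441: fills the width, so the master is 2882.00 × 1044.20.
The Univisium 2:1 canvas is width-limited in 1568×882, giving 1568.00 × 784.00; scale factor 0.5441.
So the master's height is 1044.20 × 0.5441 ≈ 568.12.

568 px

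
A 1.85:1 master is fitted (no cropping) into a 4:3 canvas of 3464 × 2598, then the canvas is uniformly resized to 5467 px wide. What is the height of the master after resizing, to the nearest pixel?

2955 px

Fitted into 3464×2598, the master spans the width; its height is 3464 / 1.850 ≈ 1872.43 px.
The frame scales by 5467/3464 = 1.5782; 1872.43 × 1.5782 ≈ 2955.14 px.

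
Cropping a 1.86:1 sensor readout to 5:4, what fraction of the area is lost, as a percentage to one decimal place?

32.8%

The height stays; only width is cut (since 5:4 is narrower than 1.86:1).
Fraction kept = (1.250)/(1.860) ≈ 67.20%, so 32.80% is lost.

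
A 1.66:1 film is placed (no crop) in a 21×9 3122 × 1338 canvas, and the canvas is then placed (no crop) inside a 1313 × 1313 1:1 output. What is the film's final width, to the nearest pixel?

1.66:1 in 3122×1338: fills the height, so the film is 2221.08 × 1338.00.
Second fit — the 21×9 canvas into 1313×1313 spans the width: 1313.00 × 562.71 (×0.4206 from 3122×1338).
The film scales with it: width 2221.08 × 0.4206 ≈ 934.11.

934 px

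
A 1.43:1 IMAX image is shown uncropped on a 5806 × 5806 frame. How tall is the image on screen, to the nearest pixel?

4060 px

Since 1.430 > 1.000, the image is width-limited.
That makes the image 4060.14 px tall (5806 / 1.430).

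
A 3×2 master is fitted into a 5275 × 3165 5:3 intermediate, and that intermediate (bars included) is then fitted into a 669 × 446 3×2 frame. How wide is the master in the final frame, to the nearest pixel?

Inside the 5275×3165 canvas the master is height-limited at 4747.50 × 3165.00.
Second fit — the 5:3 canvas into 669×446 spans the width: 669.00 × 401.40 (×0.1268 from 5275×3165).
The master scales with it: width 4747.50 × 0.1268 ≈ 602.10.

602 px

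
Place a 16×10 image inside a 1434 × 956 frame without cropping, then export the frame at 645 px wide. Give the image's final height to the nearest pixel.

403 px

Fitted into 1434×956, the image spans the width; its height is 1434 × 10/16 ≈ 896.25 px.
Resizing to 645 px wide multiplies everything by 0.4498: 896.25 → 403.12 px.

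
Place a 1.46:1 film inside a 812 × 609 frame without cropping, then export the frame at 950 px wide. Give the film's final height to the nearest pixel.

Fitted into 812×609, the film spans the width; its height is 812 / 1.460 ≈ 556.16 px.
The frame scales by 950/812 = 1.1700; 556.16 × 1.1700 ≈ 650.68 px.

651 px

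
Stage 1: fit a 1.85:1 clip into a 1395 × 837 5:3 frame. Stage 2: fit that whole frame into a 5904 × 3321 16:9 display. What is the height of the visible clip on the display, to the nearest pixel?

First fit — 1.85:1 into 1395×837 spans the width: 1395.00 × 754.05.
Second fit — the 5:3 canvas into 5904×3321 spans the height: 5535.00 × 3321.00 (×3.9677 from 1395×837).
Applying the same ×3.9677: 754.05 → 2991.89.

2992 px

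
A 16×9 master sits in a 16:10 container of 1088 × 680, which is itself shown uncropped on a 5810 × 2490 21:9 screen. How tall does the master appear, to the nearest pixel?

2241 px

Inside the 1088×680 canvas the master is width-limited at 1088.00 × 612.00.
The 16:10 canvas is height-limited in 5810×2490, giving 3984.00 × 2490.00; scale factor 3.6618.
The master scales with it: height 612.00 × 3.6618 ≈ 2241.00.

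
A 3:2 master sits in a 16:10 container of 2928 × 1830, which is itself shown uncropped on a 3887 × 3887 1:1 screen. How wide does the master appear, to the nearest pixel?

3:2 in 2928×1830: fills the height, so the master is 2745.00 × 1830.00.
Second fit — the 16:10 canvas into 3887×3887 spans the width: 3887.00 × 2429.38 (×1.3275 from 2928×1830).
The master scales with it: width 2745.00 × 1.3275 ≈ 3644.06.

3644 px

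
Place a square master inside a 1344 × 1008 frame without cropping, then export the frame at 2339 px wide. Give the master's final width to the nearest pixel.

1754 px

Fitted into 1344×1008, the master spans the height; its width is 1008 × 1/1 ≈ 1008.00 px.
The frame scales by 2339/1344 = 1.7403; 1008.00 × 1.7403 ≈ 1754.25 px.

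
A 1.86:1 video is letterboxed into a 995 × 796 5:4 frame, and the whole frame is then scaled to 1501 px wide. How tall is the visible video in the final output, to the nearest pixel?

Fitted into 995×796, the video spans the width; its height is 995 / 1.860 ≈ 534.95 px.
Scaling 995 → 1501 is ×1.5085, so the height becomes 534.95 × 1.5085 ≈ 806.99 px.

807 px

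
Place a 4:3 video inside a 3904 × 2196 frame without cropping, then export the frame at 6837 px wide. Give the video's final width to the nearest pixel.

5128 px

Fitted into 3904×2196, the video spans the height; its width is 2196 × 4/3 ≈ 2928.00 px.
Scaling 3904 → 6837 is ×1.7513, so the width becomes 2928.00 × 1.7513 ≈ 5127.75 px.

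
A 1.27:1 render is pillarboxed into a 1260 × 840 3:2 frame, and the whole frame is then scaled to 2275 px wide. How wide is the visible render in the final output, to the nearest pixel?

1926 px

Fitted into 1260×840, the render spans the height; its width is 840 × 1.270 ≈ 1066.80 px.
Resizing to 2275 px wide multiplies everything by 1.8056: 1066.80 → 1926.17 px.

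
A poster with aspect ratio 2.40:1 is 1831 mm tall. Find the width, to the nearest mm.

4394 mm

Width = 1831 × 2.400 = 4394.40.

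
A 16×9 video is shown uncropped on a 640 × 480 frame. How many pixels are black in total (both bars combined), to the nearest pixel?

Since 1.778 > 1.333, the video is width-limited.
That makes the image 360.0000 px tall (640 × 9/16).
Black = 480 − 360.0000 = 120.0000 px.
Across the 640-px span: 120.0000 × 640 ≈ 76800 px.

76800 pixels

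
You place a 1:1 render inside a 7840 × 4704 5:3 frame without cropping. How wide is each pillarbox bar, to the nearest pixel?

1:1 (1.000) < 5:3 (1.667), so the render fills the height.
Content width = 4704 × 1/1 ≈ 4704.00 px.
7840 − 4704.00 = 3136.00 px of bars (1568.00 each).

1568 px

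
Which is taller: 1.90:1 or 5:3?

5:3

1.9 and 5:3 = 1.667; 1.9 > 1.667. The smaller width-to-height ratio is the taller frame.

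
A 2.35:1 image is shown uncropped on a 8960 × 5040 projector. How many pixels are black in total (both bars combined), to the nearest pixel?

2.35:1 is wider than 16×9, so it spans the full width.
The image is 8960 / 2.350 ≈ 3812.7660 px tall.
Black = 5040 − 3812.7660 = 1227.2340 px.
Bar area = 1227.2340 × 8960 ≈ 10996017 px.

10996017 pixels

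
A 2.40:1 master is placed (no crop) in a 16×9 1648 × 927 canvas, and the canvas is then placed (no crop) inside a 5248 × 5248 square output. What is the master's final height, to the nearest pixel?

2.40:1 in 1648×927: fills the width, so the master is 1648.00 × 686.67.
Second fit — the 16×9 canvas into 5248×5248 spans the width: 5248.00 × 2952.00 (×3.1845 from 1648×927).
So the master's height is 686.67 × 3.1845 ≈ 2186.67.

2187 px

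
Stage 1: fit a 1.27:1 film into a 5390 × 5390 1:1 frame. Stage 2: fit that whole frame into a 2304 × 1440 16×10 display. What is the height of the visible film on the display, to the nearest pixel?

1134 px

First fit — 1.27:1 into 5390×5390 spans the width: 5390.00 × 4244.09.
Second fit — the 1:1 canvas into 2304×1440 spans the height: 1440.00 × 1440.00 (×0.2672 from 5390×5390).
So the film's height is 4244.09 × 0.2672 ≈ 1133.86.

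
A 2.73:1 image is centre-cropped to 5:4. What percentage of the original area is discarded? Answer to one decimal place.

The height stays; only width is cut (since 5:4 is narrower than 2.73:1).
(1.250)/(2.730) ≈ 0.458 of the area survives, leaving 54.21% discarded.

54.2%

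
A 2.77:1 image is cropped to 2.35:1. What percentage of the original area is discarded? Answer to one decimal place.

The height stays; only width is cut (since 2.35:1 is narrower than 2.77:1).
Area ratio = (2.350)/(2.770) = 84.84%; the remaining 15.16% is cropped out.

15.2%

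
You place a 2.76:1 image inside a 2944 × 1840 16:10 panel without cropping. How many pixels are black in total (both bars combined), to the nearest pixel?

Since 2.760 > 1.600, the image is width-limited.
The image is 2944 / 2.760 ≈ 1066.6667 px tall.
Black = 1840 − 1066.6667 = 773.3333 px.
Across the 2944-px span: 773.3333 × 2944 ≈ 2276693 px.

2276693 pixels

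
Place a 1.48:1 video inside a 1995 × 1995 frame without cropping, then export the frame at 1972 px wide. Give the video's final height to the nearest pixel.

Fitted into 1995×1995, the video spans the width; its height is 1995 / 1.480 ≈ 1347.97 px.
Resizing to 1972 px wide multiplies everything by 0.9885: 1347.97 → 1332.43 px.

1332 px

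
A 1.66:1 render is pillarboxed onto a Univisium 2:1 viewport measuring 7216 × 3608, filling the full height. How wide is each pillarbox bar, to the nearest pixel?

The render is 3608 × 1.660 ≈ 5989.28 px wide.
7216 − 5989.28 = 1226.72 px of bars (613.36 each).

613 px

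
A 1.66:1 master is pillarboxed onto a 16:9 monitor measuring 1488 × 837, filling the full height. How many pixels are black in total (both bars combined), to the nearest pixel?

The master is 837 × 1.660 ≈ 1389.4200 px wide.
Black = 1488 − 1389.4200 = 98.5800 px.
That's 98.5800 × 837 ≈ 82511 black pixels.

82511 pixels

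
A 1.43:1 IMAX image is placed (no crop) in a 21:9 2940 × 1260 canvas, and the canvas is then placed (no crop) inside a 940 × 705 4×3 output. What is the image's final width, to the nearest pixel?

Inside the 2940×1260 canvas the image is height-limited at 1801.80 × 1260.00.
The 21:9 canvas is width-limited in 940×705, giving 940.00 × 402.86; scale factor 0.3197.
Applying the same ×0.3197: 1801.80 → 576.09.

576 px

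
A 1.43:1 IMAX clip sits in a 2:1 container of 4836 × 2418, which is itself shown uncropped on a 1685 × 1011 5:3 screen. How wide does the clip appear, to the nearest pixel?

1205 px

First fit — 1.43:1 IMAX into 4836×2418 spans the height: 3457.74 × 2418.00.
The 2:1 canvas is width-limited in 1685×1011, giving 1685.00 × 842.50; scale factor 0.3484.
Applying the same ×0.3484: 3457.74 → 1204.78.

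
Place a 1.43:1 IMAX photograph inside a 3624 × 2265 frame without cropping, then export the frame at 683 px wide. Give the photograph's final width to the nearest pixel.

610 px

Fitted into 3624×2265, the photograph spans the height; its width is 2265 × 1.430 ≈ 3238.95 px.
Scaling 3624 → 683 is ×0.1885, so the width becomes 3238.95 × 0.1885 ≈ 610.43 px.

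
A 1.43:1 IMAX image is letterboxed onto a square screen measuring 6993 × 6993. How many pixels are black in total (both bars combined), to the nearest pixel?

14704812 pixels

Since 1.430 > 1.000, the image is width-limited.
The image is 6993 / 1.430 ≈ 4890.2098 px tall.
6993 − 4890.2098 = 2102.7902 px of bars.
Across the 6993-px span: 2102.7902 × 6993 ≈ 14704812 px.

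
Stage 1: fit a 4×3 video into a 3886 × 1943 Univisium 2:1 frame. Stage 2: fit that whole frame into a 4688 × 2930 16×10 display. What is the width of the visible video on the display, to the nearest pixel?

4×3 in 3886×1943: fills the height, so the video is 2590.67 × 1943.00.
The Univisium 2:1 canvas is width-limited in 4688×2930, giving 4688.00 × 2344.00; scale factor 1.2064.
The video scales with it: width 2590.67 × 1.2064 ≈ 3125.33.

3125 px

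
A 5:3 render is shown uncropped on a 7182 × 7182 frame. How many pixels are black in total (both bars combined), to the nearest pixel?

Since 1.667 > 1.000, the render is width-limited.
Content height = 7182 × 3/5 ≈ 4309.2000 px.
7182 − 4309.2000 = 2872.8000 px of bars.
Across the 7182-px span: 2872.8000 × 7182 ≈ 20632450 px.

20632450 pixels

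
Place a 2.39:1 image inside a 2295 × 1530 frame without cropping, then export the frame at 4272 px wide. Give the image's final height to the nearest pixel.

1787 px

At 2295×1530 the image is width-limited, so height = 2295 / 2.390 ≈ 960.25 px.
Resizing to 4272 px wide multiplies everything by 1.8614: 960.25 → 1787.45 px.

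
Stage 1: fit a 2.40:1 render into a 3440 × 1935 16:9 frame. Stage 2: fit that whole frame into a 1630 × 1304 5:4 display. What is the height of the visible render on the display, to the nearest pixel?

First fit — 2.40:1 into 3440×1935 spans the width: 3440.00 × 1433.33.
Second fit — the 16:9 canvas into 1630×1304 spans the width: 1630.00 × 916.88 (×0.4738 from 3440×1935).
The render scales with it: height 1433.33 × 0.4738 ≈ 679.17.

679 px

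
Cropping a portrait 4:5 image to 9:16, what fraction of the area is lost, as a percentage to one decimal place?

29.7%

9:16 is narrower than portrait 4:5, so the crop keeps the full height and trims the width.
Area ratio = (0.562)/(0.800) = 70.31%; the remaining 29.69% is cropped out.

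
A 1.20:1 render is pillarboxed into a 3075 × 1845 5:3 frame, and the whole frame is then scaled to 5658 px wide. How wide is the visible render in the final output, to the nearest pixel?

4074 px

Fitted into 3075×1845, the render spans the height; its width is 1845 × 1.200 ≈ 2214.00 px.
The frame scales by 5658/3075 = 1.8400; 2214.00 × 1.8400 ≈ 4073.76 px.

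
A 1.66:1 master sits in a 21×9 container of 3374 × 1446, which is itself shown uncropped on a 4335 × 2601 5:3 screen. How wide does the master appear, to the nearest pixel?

Inside the 3374×1446 canvas the master is height-limited at 2400.36 × 1446.00.
The 21×9 canvas is width-limited in 4335×2601, giving 4335.00 × 1857.86; scale factor 1.2848.
So the master's width is 2400.36 × 1.2848 ≈ 3084.04.

3084 px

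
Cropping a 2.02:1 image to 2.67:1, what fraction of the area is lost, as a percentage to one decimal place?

24.3%

The width stays; only height is cut (since 2.67:1 is wider than 2.02:1).
Area ratio = (2.020)/(2.670) = 75.66%; the remaining 24.34% is cropped out.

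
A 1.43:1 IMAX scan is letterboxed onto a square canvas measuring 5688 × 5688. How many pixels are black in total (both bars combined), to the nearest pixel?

1.43:1 IMAX (1.430) > square (1.000), so the scan fills the width.
Content height = 5688 / 1.430 ≈ 3977.6224 px.
5688 − 3977.6224 = 1710.3776 px of bars.
Bar area = 1710.3776 × 5688 ≈ 9728628 px.

9728628 pixels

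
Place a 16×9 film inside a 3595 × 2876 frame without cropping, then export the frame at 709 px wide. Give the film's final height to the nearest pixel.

At 3595×2876 the film is width-limited, so height = 3595 × 9/16 ≈ 2022.19 px.
Resizing to 709 px wide multiplies everything by 0.1972: 2022.19 → 398.81 px.

399 px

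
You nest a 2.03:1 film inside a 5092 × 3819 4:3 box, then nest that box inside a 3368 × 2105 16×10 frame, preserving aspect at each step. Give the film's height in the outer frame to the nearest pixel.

1383 px

2.03:1 in 5092×3819: fills the width, so the film is 5092.00 × 2508.37.
4:3 in 3368×2105: fills the height, so the intermediate becomes 2806.67 × 2105.00 — a scale of ×0.5512.
The film scales with it: height 2508.37 × 0.5512 ≈ 1382.59.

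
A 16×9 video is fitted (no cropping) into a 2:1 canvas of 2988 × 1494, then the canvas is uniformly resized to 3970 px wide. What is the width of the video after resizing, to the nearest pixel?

3529 px

In the 2988×1494 frame the video fills the height: width = 1494 × 16/9 ≈ 2656.00 px.
Resizing to 3970 px wide multiplies everything by 1.3286: 2656.00 → 3528.89 px.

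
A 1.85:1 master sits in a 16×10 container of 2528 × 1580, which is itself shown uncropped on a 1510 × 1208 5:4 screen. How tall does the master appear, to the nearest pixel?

Inside the 2528×1580 canvas the master is width-limited at 2528.00 × 1366.49.
Second fit — the 16×10 canvas into 1510×1208 spans the width: 1510.00 × 943.75 (×0.5973 from 2528×1580).
So the master's height is 1366.49 × 0.5973 ≈ 816.22.

816 px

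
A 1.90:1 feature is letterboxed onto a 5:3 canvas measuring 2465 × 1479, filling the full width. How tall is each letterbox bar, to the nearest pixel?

Content height = 2465 / 1.900 ≈ 1297.37 px.
1479 − 1297.37 = 181.63 px of bars (90.82 each).

91 px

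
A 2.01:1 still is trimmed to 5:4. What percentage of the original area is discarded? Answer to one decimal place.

The height stays; only width is cut (since 5:4 is narrower than 2.01:1).
Fraction kept = (1.250)/(2.010) ≈ 62.19%, so 37.81% is lost.

37.8%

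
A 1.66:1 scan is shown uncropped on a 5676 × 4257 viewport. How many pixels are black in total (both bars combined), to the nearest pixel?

1.66:1 is wider than 4×3, so it spans the full width.
Content height = 5676 / 1.660 ≈ 3419.2771 px.
Black = 4257 − 3419.2771 = 837.7229 px.
Bar area = 837.7229 × 5676 ≈ 4754915 px.

4754915 pixels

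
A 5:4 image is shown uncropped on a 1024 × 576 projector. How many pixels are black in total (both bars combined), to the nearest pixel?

175104 pixels

5:4 (1.250) < 16×9 (1.778), so the image fills the height.
Content width = 576 × 5/4 ≈ 720.0000 px.
1024 − 720.0000 = 304.0000 px of bars.
Across the 576-px span: 304.0000 × 576 ≈ 175104 px.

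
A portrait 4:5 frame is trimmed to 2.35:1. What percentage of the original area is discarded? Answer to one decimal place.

Going from portrait 4:5 to 2.35:1 means cutting height while keeping width.
(0.800)/(2.350) ≈ 0.340 of the area survives, leaving 65.96% discarded.

66.0%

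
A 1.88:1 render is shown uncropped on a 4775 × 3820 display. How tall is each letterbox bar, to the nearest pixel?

640 px

1.88:1 is wider than 5:4, so it spans the full width.
Content height = 4775 / 1.880 ≈ 2539.89 px.
3820 − 2539.89 = 1280.11 px of bars (640.05 each).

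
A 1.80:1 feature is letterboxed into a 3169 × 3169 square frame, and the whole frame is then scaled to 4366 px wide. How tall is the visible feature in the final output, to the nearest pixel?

Fitted into 3169×3169, the feature spans the width; its height is 3169 / 1.800 ≈ 1760.56 px.
Scaling 3169 → 4366 is ×1.3777, so the height becomes 1760.56 × 1.3777 ≈ 2425.56 px.

2426 px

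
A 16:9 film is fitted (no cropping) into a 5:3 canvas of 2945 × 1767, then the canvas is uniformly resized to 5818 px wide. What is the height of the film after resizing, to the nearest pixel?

At 2945×1767 the film is width-limited, so height = 2945 × 9/16 ≈ 1656.56 px.
Resizing to 5818 px wide multiplies everything by 1.9756: 1656.56 → 3272.62 px.

3273 px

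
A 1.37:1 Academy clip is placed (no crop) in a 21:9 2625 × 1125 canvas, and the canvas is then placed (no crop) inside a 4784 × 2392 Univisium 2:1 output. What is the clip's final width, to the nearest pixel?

Inside the 2625×1125 canvas the clip is height-limited at 1541.25 × 1125.00.
Second fit — the 21:9 canvas into 4784×2392 spans the width: 4784.00 × 2050.29 (×1.8225 from 2625×1125).
The clip scales with it: width 1541.25 × 1.8225 ≈ 2808.89.

2809 px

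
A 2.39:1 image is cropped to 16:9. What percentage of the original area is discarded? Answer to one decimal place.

25.6%

The height stays; only width is cut (since 16:9 is narrower than 2.39:1).
(1.778)/(2.390) ≈ 0.744 of the area survives, leaving 25.62% discarded.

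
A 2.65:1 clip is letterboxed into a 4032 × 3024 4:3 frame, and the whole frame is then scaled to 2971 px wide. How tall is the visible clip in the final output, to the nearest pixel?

1121 px

At 4032×3024 the clip is width-limited, so height = 4032 / 2.650 ≈ 1521.51 px.
Resizing to 2971 px wide multiplies everything by 0.7369: 1521.51 → 1121.13 px.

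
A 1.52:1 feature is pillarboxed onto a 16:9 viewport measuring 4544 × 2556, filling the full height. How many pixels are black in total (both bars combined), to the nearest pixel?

1684097 pixels

Content width = 2556 × 1.520 ≈ 3885.1200 px.
Black = 4544 − 3885.1200 = 658.8800 px.
That's 658.8800 × 2556 ≈ 1684097 black pixels.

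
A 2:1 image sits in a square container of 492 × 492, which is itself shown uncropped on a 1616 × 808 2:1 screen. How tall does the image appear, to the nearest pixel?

First fit — 2:1 into 492×492 spans the width: 492.00 × 246.00.
Second fit — the square canvas into 1616×808 spans the height: 808.00 × 808.00 (×1.6423 from 492×492).
The image scales with it: height 246.00 × 1.6423 ≈ 404.00.

404 px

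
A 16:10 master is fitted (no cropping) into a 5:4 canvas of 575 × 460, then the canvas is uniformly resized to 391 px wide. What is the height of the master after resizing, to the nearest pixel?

At 575×460 the master is width-limited, so height = 575 × 10/16 ≈ 359.38 px.
Resizing to 391 px wide multiplies everything by 0.6800: 359.38 → 244.38 px.

244 px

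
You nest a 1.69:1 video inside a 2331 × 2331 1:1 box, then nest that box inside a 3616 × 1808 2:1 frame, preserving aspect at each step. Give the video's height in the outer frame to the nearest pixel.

1070 px

Inside the 2331×2331 canvas the video is width-limited at 2331.00 × 1379.29.
The 1:1 canvas is height-limited in 3616×1808, giving 1808.00 × 1808.00; scale factor 0.7756.
Applying the same ×0.7756: 1379.29 → 1069.82.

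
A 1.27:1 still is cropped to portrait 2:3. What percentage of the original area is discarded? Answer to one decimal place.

47.5%

portrait 2:3 is narrower than 1.27:1, so the crop keeps the full height and trims the width.
(0.667)/(1.270) ≈ 0.525 of the area survives, leaving 47.51% discarded.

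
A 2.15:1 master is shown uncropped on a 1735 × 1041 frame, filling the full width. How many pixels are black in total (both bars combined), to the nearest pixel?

Content height = 1735 / 2.150 ≈ 806.9767 px.
Black = 1041 − 806.9767 = 234.0233 px.
Bar area = 234.0233 × 1735 ≈ 406030 px.

406030 pixels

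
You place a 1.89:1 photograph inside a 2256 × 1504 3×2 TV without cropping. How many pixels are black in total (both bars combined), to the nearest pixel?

700148 pixels

1.89:1 (1.890) > 3×2 (1.500), so the photograph fills the width.
Content height = 2256 / 1.890 ≈ 1193.6508 px.
1504 − 1193.6508 = 310.3492 px of bars.
Across the 2256-px span: 310.3492 × 2256 ≈ 700148 px.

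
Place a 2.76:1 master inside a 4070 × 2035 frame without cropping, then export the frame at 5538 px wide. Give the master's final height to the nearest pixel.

2007 px

In the 4070×2035 frame the master fills the width: height = 4070 / 2.760 ≈ 1474.64 px.
The frame scales by 5538/4070 = 1.3607; 1474.64 × 1.3607 ≈ 2006.52 px.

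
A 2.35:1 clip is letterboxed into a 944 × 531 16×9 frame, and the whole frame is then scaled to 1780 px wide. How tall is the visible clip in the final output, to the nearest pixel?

At 944×531 the clip is width-limited, so height = 944 / 2.350 ≈ 401.70 px.
The frame scales by 1780/944 = 1.8856; 401.70 × 1.8856 ≈ 757.45 px.

757 px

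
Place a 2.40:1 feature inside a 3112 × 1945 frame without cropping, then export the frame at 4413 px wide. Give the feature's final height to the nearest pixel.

1839 px

In the 3112×1945 frame the feature fills the width: height = 3112 / 2.400 ≈ 1296.67 px.
The frame scales by 4413/3112 = 1.4181; 1296.67 × 1.4181 ≈ 1838.75 px.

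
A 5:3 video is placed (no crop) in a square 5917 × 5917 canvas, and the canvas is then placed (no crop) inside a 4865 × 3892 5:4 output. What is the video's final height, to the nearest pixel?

5:3 in 5917×5917: fills the width, so the video is 5917.00 × 3550.20.
Second fit — the square canvas into 4865×3892 spans the height: 3892.00 × 3892.00 (×0.6578 from 5917×5917).
Applying the same ×0.6578: 3550.20 → 2335.20.

2335 px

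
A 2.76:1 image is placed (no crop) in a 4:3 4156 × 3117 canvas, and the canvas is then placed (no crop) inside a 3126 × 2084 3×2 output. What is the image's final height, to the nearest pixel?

Inside the 4156×3117 canvas the image is width-limited at 4156.00 × 1505.80.
Second fit — the 4:3 canvas into 3126×2084 spans the height: 2778.67 × 2084.00 (×0.6686 from 4156×3117).
So the image's height is 1505.80 × 0.6686 ≈ 1006.76.

1007 px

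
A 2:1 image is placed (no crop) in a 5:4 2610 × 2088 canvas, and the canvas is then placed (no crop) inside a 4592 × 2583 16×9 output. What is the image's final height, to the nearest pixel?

Inside the 2610×2088 canvas the image is width-limited at 2610.00 × 1305.00.
5:4 in 4592×2583: fills the height, so the intermediate becomes 3228.75 × 2583.00 — a scale of ×1.2371.
The image scales with it: height 1305.00 × 1.2371 ≈ 1614.38.

1614 px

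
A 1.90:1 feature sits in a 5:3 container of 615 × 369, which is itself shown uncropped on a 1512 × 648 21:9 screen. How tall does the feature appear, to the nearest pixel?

1.90:1 in 615×369: fills the width, so the feature is 615.00 × 323.68.
The 5:3 canvas is height-limited in 1512×648, giving 1080.00 × 648.00; scale factor 1.7561.
So the feature's height is 323.68 × 1.7561 ≈ 568.42.

568 px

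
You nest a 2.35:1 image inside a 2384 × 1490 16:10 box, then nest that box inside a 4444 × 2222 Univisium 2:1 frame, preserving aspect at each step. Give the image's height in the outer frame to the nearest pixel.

Inside the 2384×1490 canvas the image is width-limited at 2384.00 × 1014.47.
The 16:10 canvas is height-limited in 4444×2222, giving 3555.20 × 2222.00; scale factor 1.4913.
The image scales with it: height 1014.47 × 1.4913 ≈ 1512.85.

1513 px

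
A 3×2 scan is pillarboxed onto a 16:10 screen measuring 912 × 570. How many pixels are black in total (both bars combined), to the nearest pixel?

32490 pixels

3×2 is narrower than 16:10, so it spans the full height.
Content width = 570 × 3/2 ≈ 855.0000 px.
Leftover width: 912 − 855.0000 = 57.0000 px.
Across the 570-px span: 57.0000 × 570 ≈ 32490 px.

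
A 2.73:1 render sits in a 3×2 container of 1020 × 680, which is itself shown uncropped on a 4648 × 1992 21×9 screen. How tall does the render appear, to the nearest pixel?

1095 px

2.73:1 in 1020×680: fills the width, so the render is 1020.00 × 373.63.
The 3×2 canvas is height-limited in 4648×1992, giving 2988.00 × 1992.00; scale factor 2.9294.
Applying the same ×2.9294: 373.63 → 1094.51.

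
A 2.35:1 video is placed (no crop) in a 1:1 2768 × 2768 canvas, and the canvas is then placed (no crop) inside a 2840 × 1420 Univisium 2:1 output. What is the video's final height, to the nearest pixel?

First fit — 2.35:1 into 2768×2768 spans the width: 2768.00 × 1177.87.
Second fit — the 1:1 canvas into 2840×1420 spans the height: 1420.00 × 1420.00 (×0.5130 from 2768×2768).
Applying the same ×0.5130: 1177.87 → 604.26.

604 px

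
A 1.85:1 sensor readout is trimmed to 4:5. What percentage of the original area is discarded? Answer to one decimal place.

Going from 1.85:1 to 4:5 means cutting width while keeping height.
Fraction kept = (0.800)/(1.850) ≈ 43.24%, so 56.76% is lost.

56.8%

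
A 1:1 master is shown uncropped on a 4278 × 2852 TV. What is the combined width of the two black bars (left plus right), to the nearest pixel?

1:1 (1.000) < 3×2 (1.500), so the master fills the height.
The master is 2852 × 1/1 ≈ 2852.00 px wide.
Black = 4278 − 2852.00 = 1426.00 px.

1426 px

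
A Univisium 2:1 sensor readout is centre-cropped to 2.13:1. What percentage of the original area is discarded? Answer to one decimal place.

Going from Univisium 2:1 to 2.13:1 means cutting height while keeping width.
(2.000)/(2.130) ≈ 0.939 of the area survives, leaving 6.10% discarded.

6.1%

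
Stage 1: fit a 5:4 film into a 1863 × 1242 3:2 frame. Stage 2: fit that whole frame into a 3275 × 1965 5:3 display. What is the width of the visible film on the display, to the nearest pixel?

2456 px

5:4 in 1863×1242: fills the height, so the film is 1552.50 × 1242.00.
The 3:2 canvas is height-limited in 3275×1965, giving 2947.50 × 1965.00; scale factor 1.5821.
So the film's width is 1552.50 × 1.5821 ≈ 2456.25.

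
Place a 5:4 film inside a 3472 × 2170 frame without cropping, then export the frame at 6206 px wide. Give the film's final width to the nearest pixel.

Fitted into 3472×2170, the film spans the height; its width is 2170 × 5/4 ≈ 2712.50 px.
Resizing to 6206 px wide multiplies everything by 1.7874: 2712.50 → 4848.44 px.

4848 px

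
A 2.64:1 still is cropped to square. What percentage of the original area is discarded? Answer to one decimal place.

The height stays; only width is cut (since square is narrower than 2.64:1).
Area ratio = (1.000)/(2.640) = 37.88%; the remaining 62.12% is cropped out.

62.1%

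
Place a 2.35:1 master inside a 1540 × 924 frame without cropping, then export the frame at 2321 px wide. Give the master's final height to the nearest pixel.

988 px

In the 1540×924 frame the master fills the width: height = 1540 / 2.350 ≈ 655.32 px.
Resizing to 2321 px wide multiplies everything by 1.5071: 655.32 → 987.66 px.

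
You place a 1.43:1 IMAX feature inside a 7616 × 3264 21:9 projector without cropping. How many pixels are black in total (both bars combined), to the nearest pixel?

Since 1.430 < 2.333, the feature is height-limited.
Content width = 3264 × 1.430 ≈ 4667.5200 px.
Leftover width: 7616 − 4667.5200 = 2948.4800 px.
That's 2948.4800 × 3264 ≈ 9623839 black pixels.

9623839 pixels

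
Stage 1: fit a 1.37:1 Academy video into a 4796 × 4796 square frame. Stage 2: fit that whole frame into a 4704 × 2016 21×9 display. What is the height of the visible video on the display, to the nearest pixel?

1472 px

Inside the 4796×4796 canvas the video is width-limited at 4796.00 × 3500.73.
The square canvas is height-limited in 4704×2016, giving 2016.00 × 2016.00; scale factor 0.4204.
So the video's height is 3500.73 × 0.4204 ≈ 1471.53.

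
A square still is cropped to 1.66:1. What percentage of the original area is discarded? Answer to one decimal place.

39.8%

The width stays; only height is cut (since 1.66:1 is wider than square).
(1.000)/(1.660) ≈ 0.602 of the area survives, leaving 39.76% discarded.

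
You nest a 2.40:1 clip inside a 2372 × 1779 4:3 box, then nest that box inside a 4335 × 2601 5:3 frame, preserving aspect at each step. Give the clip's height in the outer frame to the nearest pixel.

2.40:1 in 2372×1779: fills the width, so the clip is 2372.00 × 988.33.
Second fit — the 4:3 canvas into 4335×2601 spans the height: 3468.00 × 2601.00 (×1.4621 from 2372×1779).
So the clip's height is 988.33 × 1.4621 ≈ 1445.00.

1445 px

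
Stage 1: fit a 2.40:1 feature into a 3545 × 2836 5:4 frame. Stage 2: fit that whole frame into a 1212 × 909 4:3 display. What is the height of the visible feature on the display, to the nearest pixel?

473 px

Inside the 3545×2836 canvas the feature is width-limited at 3545.00 × 1477.08.
The 5:4 canvas is height-limited in 1212×909, giving 1136.25 × 909.00; scale factor 0.3205.
The feature scales with it: height 1477.08 × 0.3205 ≈ 473.44.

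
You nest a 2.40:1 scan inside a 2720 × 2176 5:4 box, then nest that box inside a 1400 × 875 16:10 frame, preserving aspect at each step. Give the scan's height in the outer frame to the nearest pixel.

First fit — 2.40:1 into 2720×2176 spans the width: 2720.00 × 1133.33.
The 5:4 canvas is height-limited in 1400×875, giving 1093.75 × 875.00; scale factor 0.4021.
Applying the same ×0.4021: 1133.33 → 455.73.

456 px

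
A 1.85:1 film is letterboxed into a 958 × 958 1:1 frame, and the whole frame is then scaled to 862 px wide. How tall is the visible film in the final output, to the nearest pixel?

466 px

At 958×958 the film is width-limited, so height = 958 / 1.850 ≈ 517.84 px.
The frame scales by 862/958 = 0.8998; 517.84 × 0.8998 ≈ 465.95 px.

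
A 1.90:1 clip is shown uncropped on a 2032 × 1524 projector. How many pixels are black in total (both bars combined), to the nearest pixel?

1.90:1 (1.900) > 4:3 (1.333), so the clip fills the width.
The clip is 2032 / 1.900 ≈ 1069.4737 px tall.
1524 − 1069.4737 = 454.5263 px of bars.
Across the 2032-px span: 454.5263 × 2032 ≈ 923597 px.

923597 pixels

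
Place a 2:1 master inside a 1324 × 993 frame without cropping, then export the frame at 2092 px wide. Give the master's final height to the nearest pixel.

In the 1324×993 frame the master fills the width: height = 1324 × 1/2 ≈ 662.00 px.
Scaling 1324 → 2092 is ×1.5801, so the height becomes 662.00 × 1.5801 ≈ 1046.00 px.

1046 px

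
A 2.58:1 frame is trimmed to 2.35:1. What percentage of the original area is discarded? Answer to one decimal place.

8.9%

Going from 2.58:1 to 2.35:1 means cutting width while keeping height.
Fraction kept = (2.350)/(2.580) ≈ 91.09%, so 8.91% is lost.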